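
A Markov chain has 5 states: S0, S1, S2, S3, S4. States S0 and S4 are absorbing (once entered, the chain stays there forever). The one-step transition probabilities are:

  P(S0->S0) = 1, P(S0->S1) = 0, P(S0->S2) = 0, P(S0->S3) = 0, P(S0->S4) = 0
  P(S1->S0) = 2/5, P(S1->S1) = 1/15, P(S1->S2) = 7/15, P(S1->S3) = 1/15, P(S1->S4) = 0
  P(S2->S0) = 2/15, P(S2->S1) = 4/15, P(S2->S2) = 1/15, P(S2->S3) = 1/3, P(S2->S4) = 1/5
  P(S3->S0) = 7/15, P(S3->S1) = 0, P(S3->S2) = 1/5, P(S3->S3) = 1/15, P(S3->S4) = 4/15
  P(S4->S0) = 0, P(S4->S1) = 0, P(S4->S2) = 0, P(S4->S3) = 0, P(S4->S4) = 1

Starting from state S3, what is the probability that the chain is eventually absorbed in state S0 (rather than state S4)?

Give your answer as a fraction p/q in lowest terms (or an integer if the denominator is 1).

Let a_i = P(absorbed in S0 | start in state i).
Boundary conditions: a_S0 = 1, a_S4 = 0.
For each transient state i, a_i = sum_j P(i->j) * a_j:
  a_S1 = 2/5*a_S0 + 1/15*a_S1 + 7/15*a_S2 + 1/15*a_S3 + 0*a_S4
  a_S2 = 2/15*a_S0 + 4/15*a_S1 + 1/15*a_S2 + 1/3*a_S3 + 1/5*a_S4
  a_S3 = 7/15*a_S0 + 0*a_S1 + 1/5*a_S2 + 1/15*a_S3 + 4/15*a_S4

Substituting a_S0 = 1 and a_S4 = 0, rearrange to (I - Q) a = r where r[i] = P(i -> S0):
  [14/15, -7/15, -1/15] . (a_S1, a_S2, a_S3) = 2/5
  [-4/15, 14/15, -1/3] . (a_S1, a_S2, a_S3) = 2/15
  [0, -1/5, 14/15] . (a_S1, a_S2, a_S3) = 7/15

Solving yields:
  a_S1 = 1631/2130
  a_S2 = 623/1065
  a_S3 = 222/355

Starting state is S3, so the absorption probability is a_S3 = 222/355.

Answer: 222/355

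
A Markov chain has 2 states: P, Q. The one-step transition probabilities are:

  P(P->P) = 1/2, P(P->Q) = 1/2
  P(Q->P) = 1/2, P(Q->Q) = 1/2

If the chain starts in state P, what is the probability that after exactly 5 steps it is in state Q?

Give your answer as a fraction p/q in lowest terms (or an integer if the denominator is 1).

Computing P^5 by repeated multiplication:
P^1 =
  P: [1/2, 1/2]
  Q: [1/2, 1/2]
P^2 =
  P: [1/2, 1/2]
  Q: [1/2, 1/2]
P^3 =
  P: [1/2, 1/2]
  Q: [1/2, 1/2]
P^4 =
  P: [1/2, 1/2]
  Q: [1/2, 1/2]
P^5 =
  P: [1/2, 1/2]
  Q: [1/2, 1/2]

(P^5)[P -> Q] = 1/2

Answer: 1/2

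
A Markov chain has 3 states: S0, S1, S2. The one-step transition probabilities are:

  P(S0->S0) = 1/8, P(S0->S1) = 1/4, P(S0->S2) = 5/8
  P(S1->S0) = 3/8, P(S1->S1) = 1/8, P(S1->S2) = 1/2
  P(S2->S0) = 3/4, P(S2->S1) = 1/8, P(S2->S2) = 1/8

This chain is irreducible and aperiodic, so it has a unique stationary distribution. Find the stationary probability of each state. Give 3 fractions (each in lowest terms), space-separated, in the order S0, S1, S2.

Answer: 45/107 19/107 43/107

Derivation:
The stationary distribution satisfies pi = pi * P, i.e.:
  pi_S0 = 1/8*pi_S0 + 3/8*pi_S1 + 3/4*pi_S2
  pi_S1 = 1/4*pi_S0 + 1/8*pi_S1 + 1/8*pi_S2
  pi_S2 = 5/8*pi_S0 + 1/2*pi_S1 + 1/8*pi_S2
with normalization: pi_S0 + pi_S1 + pi_S2 = 1.

Using the first 2 balance equations plus normalization, the linear system A*pi = b is:
  [-7/8, 3/8, 3/4] . pi = 0
  [1/4, -7/8, 1/8] . pi = 0
  [1, 1, 1] . pi = 1

Solving yields:
  pi_S0 = 45/107
  pi_S1 = 19/107
  pi_S2 = 43/107

Verification (pi * P):
  45/107*1/8 + 19/107*3/8 + 43/107*3/4 = 45/107 = pi_S0  (ok)
  45/107*1/4 + 19/107*1/8 + 43/107*1/8 = 19/107 = pi_S1  (ok)
  45/107*5/8 + 19/107*1/2 + 43/107*1/8 = 43/107 = pi_S2  (ok)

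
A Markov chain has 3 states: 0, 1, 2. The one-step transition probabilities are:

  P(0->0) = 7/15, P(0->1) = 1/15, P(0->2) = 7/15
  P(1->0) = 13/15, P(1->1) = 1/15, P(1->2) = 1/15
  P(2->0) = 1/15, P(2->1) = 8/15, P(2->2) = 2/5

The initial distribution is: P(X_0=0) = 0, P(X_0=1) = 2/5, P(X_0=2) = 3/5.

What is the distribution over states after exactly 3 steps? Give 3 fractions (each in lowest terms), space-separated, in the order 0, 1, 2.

Propagating the distribution step by step (d_{t+1} = d_t * P):
d_0 = (0=0, 1=2/5, 2=3/5)
  d_1[0] = 0*7/15 + 2/5*13/15 + 3/5*1/15 = 29/75
  d_1[1] = 0*1/15 + 2/5*1/15 + 3/5*8/15 = 26/75
  d_1[2] = 0*7/15 + 2/5*1/15 + 3/5*2/5 = 4/15
d_1 = (0=29/75, 1=26/75, 2=4/15)
  d_2[0] = 29/75*7/15 + 26/75*13/15 + 4/15*1/15 = 187/375
  d_2[1] = 29/75*1/15 + 26/75*1/15 + 4/15*8/15 = 43/225
  d_2[2] = 29/75*7/15 + 26/75*1/15 + 4/15*2/5 = 349/1125
d_2 = (0=187/375, 1=43/225, 2=349/1125)
  d_3[0] = 187/375*7/15 + 43/225*13/15 + 349/1125*1/15 = 2357/5625
  d_3[1] = 187/375*1/15 + 43/225*1/15 + 349/1125*8/15 = 3568/16875
  d_3[2] = 187/375*7/15 + 43/225*1/15 + 349/1125*2/5 = 6236/16875
d_3 = (0=2357/5625, 1=3568/16875, 2=6236/16875)

Answer: 2357/5625 3568/16875 6236/16875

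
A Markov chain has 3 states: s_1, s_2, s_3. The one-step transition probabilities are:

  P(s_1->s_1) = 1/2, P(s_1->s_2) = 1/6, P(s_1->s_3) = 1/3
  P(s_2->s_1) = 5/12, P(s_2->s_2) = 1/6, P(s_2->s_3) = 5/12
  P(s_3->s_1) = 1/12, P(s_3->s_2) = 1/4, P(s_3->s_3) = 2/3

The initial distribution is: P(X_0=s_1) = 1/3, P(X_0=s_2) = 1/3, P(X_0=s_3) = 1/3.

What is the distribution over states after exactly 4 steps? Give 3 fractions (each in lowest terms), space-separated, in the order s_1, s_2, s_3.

Answer: 4139/15552 13061/62208 32591/62208

Derivation:
Propagating the distribution step by step (d_{t+1} = d_t * P):
d_0 = (s_1=1/3, s_2=1/3, s_3=1/3)
  d_1[s_1] = 1/3*1/2 + 1/3*5/12 + 1/3*1/12 = 1/3
  d_1[s_2] = 1/3*1/6 + 1/3*1/6 + 1/3*1/4 = 7/36
  d_1[s_3] = 1/3*1/3 + 1/3*5/12 + 1/3*2/3 = 17/36
d_1 = (s_1=1/3, s_2=7/36, s_3=17/36)
  d_2[s_1] = 1/3*1/2 + 7/36*5/12 + 17/36*1/12 = 31/108
  d_2[s_2] = 1/3*1/6 + 7/36*1/6 + 17/36*1/4 = 89/432
  d_2[s_3] = 1/3*1/3 + 7/36*5/12 + 17/36*2/3 = 73/144
d_2 = (s_1=31/108, s_2=89/432, s_3=73/144)
  d_3[s_1] = 31/108*1/2 + 89/432*5/12 + 73/144*1/12 = 22/81
  d_3[s_2] = 31/108*1/6 + 89/432*1/6 + 73/144*1/4 = 361/1728
  d_3[s_3] = 31/108*1/3 + 89/432*5/12 + 73/144*2/3 = 2693/5184
d_3 = (s_1=22/81, s_2=361/1728, s_3=2693/5184)
  d_4[s_1] = 22/81*1/2 + 361/1728*5/12 + 2693/5184*1/12 = 4139/15552
  d_4[s_2] = 22/81*1/6 + 361/1728*1/6 + 2693/5184*1/4 = 13061/62208
  d_4[s_3] = 22/81*1/3 + 361/1728*5/12 + 2693/5184*2/3 = 32591/62208
d_4 = (s_1=4139/15552, s_2=13061/62208, s_3=32591/62208)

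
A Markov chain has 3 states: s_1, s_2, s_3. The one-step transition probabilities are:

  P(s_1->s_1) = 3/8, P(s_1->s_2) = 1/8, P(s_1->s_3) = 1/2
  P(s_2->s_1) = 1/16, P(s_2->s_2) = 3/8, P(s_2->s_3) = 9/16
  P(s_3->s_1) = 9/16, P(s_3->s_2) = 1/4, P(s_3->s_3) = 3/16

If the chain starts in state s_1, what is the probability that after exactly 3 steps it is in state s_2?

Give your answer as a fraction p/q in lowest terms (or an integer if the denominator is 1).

Computing P^3 by repeated multiplication:
P^1 =
  s_1: [3/8, 1/8, 1/2]
  s_2: [1/16, 3/8, 9/16]
  s_3: [9/16, 1/4, 3/16]
P^2 =
  s_1: [55/128, 7/32, 45/128]
  s_2: [93/256, 37/128, 89/256]
  s_3: [85/256, 27/128, 117/256]
P^3 =
  s_1: [763/2048, 229/1024, 827/2048]
  s_2: [1433/4096, 493/2048, 1677/4096]
  s_3: [1617/4096, 481/2048, 1517/4096]

(P^3)[s_1 -> s_2] = 229/1024

Answer: 229/1024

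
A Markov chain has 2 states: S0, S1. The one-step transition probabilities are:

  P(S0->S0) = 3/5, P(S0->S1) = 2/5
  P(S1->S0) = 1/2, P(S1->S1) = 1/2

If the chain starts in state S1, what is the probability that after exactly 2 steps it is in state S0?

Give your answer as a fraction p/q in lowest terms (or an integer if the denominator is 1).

Computing P^2 by repeated multiplication:
P^1 =
  S0: [3/5, 2/5]
  S1: [1/2, 1/2]
P^2 =
  S0: [14/25, 11/25]
  S1: [11/20, 9/20]

(P^2)[S1 -> S0] = 11/20

Answer: 11/20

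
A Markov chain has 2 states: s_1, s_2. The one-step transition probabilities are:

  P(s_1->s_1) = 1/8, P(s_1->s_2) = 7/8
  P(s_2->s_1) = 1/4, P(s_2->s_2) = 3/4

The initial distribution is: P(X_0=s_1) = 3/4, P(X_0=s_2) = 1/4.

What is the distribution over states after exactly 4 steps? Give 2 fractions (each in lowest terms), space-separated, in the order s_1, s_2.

Answer: 3643/16384 12741/16384

Derivation:
Propagating the distribution step by step (d_{t+1} = d_t * P):
d_0 = (s_1=3/4, s_2=1/4)
  d_1[s_1] = 3/4*1/8 + 1/4*1/4 = 5/32
  d_1[s_2] = 3/4*7/8 + 1/4*3/4 = 27/32
d_1 = (s_1=5/32, s_2=27/32)
  d_2[s_1] = 5/32*1/8 + 27/32*1/4 = 59/256
  d_2[s_2] = 5/32*7/8 + 27/32*3/4 = 197/256
d_2 = (s_1=59/256, s_2=197/256)
  d_3[s_1] = 59/256*1/8 + 197/256*1/4 = 453/2048
  d_3[s_2] = 59/256*7/8 + 197/256*3/4 = 1595/2048
d_3 = (s_1=453/2048, s_2=1595/2048)
  d_4[s_1] = 453/2048*1/8 + 1595/2048*1/4 = 3643/16384
  d_4[s_2] = 453/2048*7/8 + 1595/2048*3/4 = 12741/16384
d_4 = (s_1=3643/16384, s_2=12741/16384)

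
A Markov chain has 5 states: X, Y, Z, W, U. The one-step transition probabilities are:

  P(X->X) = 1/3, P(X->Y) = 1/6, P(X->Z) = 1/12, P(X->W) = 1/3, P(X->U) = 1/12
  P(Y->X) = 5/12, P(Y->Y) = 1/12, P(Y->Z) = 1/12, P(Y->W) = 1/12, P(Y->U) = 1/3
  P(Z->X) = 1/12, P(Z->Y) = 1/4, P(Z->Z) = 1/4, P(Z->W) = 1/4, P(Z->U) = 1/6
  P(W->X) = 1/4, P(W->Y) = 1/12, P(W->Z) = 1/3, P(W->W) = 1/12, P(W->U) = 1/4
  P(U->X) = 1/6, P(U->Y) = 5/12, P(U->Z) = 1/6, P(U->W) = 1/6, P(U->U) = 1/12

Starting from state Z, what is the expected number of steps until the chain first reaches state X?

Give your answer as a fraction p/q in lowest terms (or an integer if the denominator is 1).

Answer: 1636/329

Derivation:
Let h_i = expected steps to first reach X from state i.
Boundary: h_X = 0.
First-step equations for the other states:
  h_Y = 1 + 5/12*h_X + 1/12*h_Y + 1/12*h_Z + 1/12*h_W + 1/3*h_U
  h_Z = 1 + 1/12*h_X + 1/4*h_Y + 1/4*h_Z + 1/4*h_W + 1/6*h_U
  h_W = 1 + 1/4*h_X + 1/12*h_Y + 1/3*h_Z + 1/12*h_W + 1/4*h_U
  h_U = 1 + 1/6*h_X + 5/12*h_Y + 1/6*h_Z + 1/6*h_W + 1/12*h_U

Substituting h_X = 0 and rearranging gives the linear system (I - Q) h = 1:
  [11/12, -1/12, -1/12, -1/3] . (h_Y, h_Z, h_W, h_U) = 1
  [-1/4, 3/4, -1/4, -1/6] . (h_Y, h_Z, h_W, h_U) = 1
  [-1/12, -1/3, 11/12, -1/4] . (h_Y, h_Z, h_W, h_U) = 1
  [-5/12, -1/6, -1/6, 11/12] . (h_Y, h_Z, h_W, h_U) = 1

Solving yields:
  h_Y = 1168/329
  h_Z = 1636/329
  h_W = 208/47
  h_U = 1452/329

Starting state is Z, so the expected hitting time is h_Z = 1636/329.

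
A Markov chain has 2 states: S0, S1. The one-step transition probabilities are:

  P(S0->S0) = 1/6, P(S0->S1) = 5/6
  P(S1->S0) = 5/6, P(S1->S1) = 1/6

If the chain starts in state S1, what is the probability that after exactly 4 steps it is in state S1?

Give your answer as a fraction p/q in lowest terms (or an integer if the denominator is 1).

Computing P^4 by repeated multiplication:
P^1 =
  S0: [1/6, 5/6]
  S1: [5/6, 1/6]
P^2 =
  S0: [13/18, 5/18]
  S1: [5/18, 13/18]
P^3 =
  S0: [19/54, 35/54]
  S1: [35/54, 19/54]
P^4 =
  S0: [97/162, 65/162]
  S1: [65/162, 97/162]

(P^4)[S1 -> S1] = 97/162

Answer: 97/162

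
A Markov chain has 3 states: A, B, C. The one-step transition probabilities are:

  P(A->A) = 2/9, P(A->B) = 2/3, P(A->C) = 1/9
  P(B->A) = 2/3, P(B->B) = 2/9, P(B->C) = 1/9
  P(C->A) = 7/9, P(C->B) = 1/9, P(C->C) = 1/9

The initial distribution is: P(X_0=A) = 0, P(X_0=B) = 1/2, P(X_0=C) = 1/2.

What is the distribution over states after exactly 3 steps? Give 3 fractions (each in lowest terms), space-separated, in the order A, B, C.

Answer: 379/729 269/729 1/9

Derivation:
Propagating the distribution step by step (d_{t+1} = d_t * P):
d_0 = (A=0, B=1/2, C=1/2)
  d_1[A] = 0*2/9 + 1/2*2/3 + 1/2*7/9 = 13/18
  d_1[B] = 0*2/3 + 1/2*2/9 + 1/2*1/9 = 1/6
  d_1[C] = 0*1/9 + 1/2*1/9 + 1/2*1/9 = 1/9
d_1 = (A=13/18, B=1/6, C=1/9)
  d_2[A] = 13/18*2/9 + 1/6*2/3 + 1/9*7/9 = 29/81
  d_2[B] = 13/18*2/3 + 1/6*2/9 + 1/9*1/9 = 43/81
  d_2[C] = 13/18*1/9 + 1/6*1/9 + 1/9*1/9 = 1/9
d_2 = (A=29/81, B=43/81, C=1/9)
  d_3[A] = 29/81*2/9 + 43/81*2/3 + 1/9*7/9 = 379/729
  d_3[B] = 29/81*2/3 + 43/81*2/9 + 1/9*1/9 = 269/729
  d_3[C] = 29/81*1/9 + 43/81*1/9 + 1/9*1/9 = 1/9
d_3 = (A=379/729, B=269/729, C=1/9)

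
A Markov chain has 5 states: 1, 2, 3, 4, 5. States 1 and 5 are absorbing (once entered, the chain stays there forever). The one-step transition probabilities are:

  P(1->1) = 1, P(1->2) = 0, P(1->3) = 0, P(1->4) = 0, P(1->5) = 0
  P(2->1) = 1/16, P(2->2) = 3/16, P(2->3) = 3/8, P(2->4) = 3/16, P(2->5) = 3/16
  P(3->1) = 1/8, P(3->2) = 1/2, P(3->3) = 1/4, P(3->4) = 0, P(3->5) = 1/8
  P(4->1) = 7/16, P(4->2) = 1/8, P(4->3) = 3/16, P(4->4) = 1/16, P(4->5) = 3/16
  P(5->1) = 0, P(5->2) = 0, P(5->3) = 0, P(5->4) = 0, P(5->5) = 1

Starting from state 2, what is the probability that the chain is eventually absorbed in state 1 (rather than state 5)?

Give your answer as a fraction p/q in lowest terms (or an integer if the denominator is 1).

Let a_i = P(absorbed in 1 | start in state i).
Boundary conditions: a_1 = 1, a_5 = 0.
For each transient state i, a_i = sum_j P(i->j) * a_j:
  a_2 = 1/16*a_1 + 3/16*a_2 + 3/8*a_3 + 3/16*a_4 + 3/16*a_5
  a_3 = 1/8*a_1 + 1/2*a_2 + 1/4*a_3 + 0*a_4 + 1/8*a_5
  a_4 = 7/16*a_1 + 1/8*a_2 + 3/16*a_3 + 1/16*a_4 + 3/16*a_5

Substituting a_1 = 1 and a_5 = 0, rearrange to (I - Q) a = r where r[i] = P(i -> 1):
  [13/16, -3/8, -3/16] . (a_2, a_3, a_4) = 1/16
  [-1/2, 3/4, 0] . (a_2, a_3, a_4) = 1/8
  [-1/8, -3/16, 15/16] . (a_2, a_3, a_4) = 7/16

Solving yields:
  a_2 = 35/82
  a_3 = 37/82
  a_4 = 151/246

Starting state is 2, so the absorption probability is a_2 = 35/82.

Answer: 35/82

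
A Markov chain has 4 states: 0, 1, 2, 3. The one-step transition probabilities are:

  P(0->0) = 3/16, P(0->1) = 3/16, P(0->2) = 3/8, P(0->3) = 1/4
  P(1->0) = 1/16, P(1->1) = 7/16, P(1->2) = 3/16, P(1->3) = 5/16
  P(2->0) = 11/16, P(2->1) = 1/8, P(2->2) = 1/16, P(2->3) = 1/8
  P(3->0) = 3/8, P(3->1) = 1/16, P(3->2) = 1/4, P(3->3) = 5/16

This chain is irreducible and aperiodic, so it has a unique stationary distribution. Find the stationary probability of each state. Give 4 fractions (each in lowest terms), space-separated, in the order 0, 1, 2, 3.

The stationary distribution satisfies pi = pi * P, i.e.:
  pi_0 = 3/16*pi_0 + 1/16*pi_1 + 11/16*pi_2 + 3/8*pi_3
  pi_1 = 3/16*pi_0 + 7/16*pi_1 + 1/8*pi_2 + 1/16*pi_3
  pi_2 = 3/8*pi_0 + 3/16*pi_1 + 1/16*pi_2 + 1/4*pi_3
  pi_3 = 1/4*pi_0 + 5/16*pi_1 + 1/8*pi_2 + 5/16*pi_3
with normalization: pi_0 + pi_1 + pi_2 + pi_3 = 1.

Using the first 3 balance equations plus normalization, the linear system A*pi = b is:
  [-13/16, 1/16, 11/16, 3/8] . pi = 0
  [3/16, -9/16, 1/8, 1/16] . pi = 0
  [3/8, 3/16, -15/16, 1/4] . pi = 0
  [1, 1, 1, 1] . pi = 1

Solving yields:
  pi_0 = 1226/3739
  pi_1 = 707/3739
  pi_2 = 879/3739
  pi_3 = 927/3739

Verification (pi * P):
  1226/3739*3/16 + 707/3739*1/16 + 879/3739*11/16 + 927/3739*3/8 = 1226/3739 = pi_0  (ok)
  1226/3739*3/16 + 707/3739*7/16 + 879/3739*1/8 + 927/3739*1/16 = 707/3739 = pi_1  (ok)
  1226/3739*3/8 + 707/3739*3/16 + 879/3739*1/16 + 927/3739*1/4 = 879/3739 = pi_2  (ok)
  1226/3739*1/4 + 707/3739*5/16 + 879/3739*1/8 + 927/3739*5/16 = 927/3739 = pi_3  (ok)

Answer: 1226/3739 707/3739 879/3739 927/3739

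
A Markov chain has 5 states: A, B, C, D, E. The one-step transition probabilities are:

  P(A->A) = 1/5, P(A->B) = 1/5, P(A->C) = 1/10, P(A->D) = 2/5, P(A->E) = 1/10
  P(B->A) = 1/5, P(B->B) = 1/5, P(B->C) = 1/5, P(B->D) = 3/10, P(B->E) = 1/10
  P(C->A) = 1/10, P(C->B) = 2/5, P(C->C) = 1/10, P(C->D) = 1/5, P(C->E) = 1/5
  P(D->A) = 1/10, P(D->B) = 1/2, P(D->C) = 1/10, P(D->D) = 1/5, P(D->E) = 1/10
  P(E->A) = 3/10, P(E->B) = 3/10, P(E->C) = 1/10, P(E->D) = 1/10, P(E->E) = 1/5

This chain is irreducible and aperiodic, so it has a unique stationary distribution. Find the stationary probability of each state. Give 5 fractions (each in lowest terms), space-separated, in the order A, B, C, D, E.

The stationary distribution satisfies pi = pi * P, i.e.:
  pi_A = 1/5*pi_A + 1/5*pi_B + 1/10*pi_C + 1/10*pi_D + 3/10*pi_E
  pi_B = 1/5*pi_A + 1/5*pi_B + 2/5*pi_C + 1/2*pi_D + 3/10*pi_E
  pi_C = 1/10*pi_A + 1/5*pi_B + 1/10*pi_C + 1/10*pi_D + 1/10*pi_E
  pi_D = 2/5*pi_A + 3/10*pi_B + 1/5*pi_C + 1/5*pi_D + 1/10*pi_E
  pi_E = 1/10*pi_A + 1/10*pi_B + 1/5*pi_C + 1/10*pi_D + 1/5*pi_E
with normalization: pi_A + pi_B + pi_C + pi_D + pi_E = 1.

Using the first 4 balance equations plus normalization, the linear system A*pi = b is:
  [-4/5, 1/5, 1/10, 1/10, 3/10] . pi = 0
  [1/5, -4/5, 2/5, 1/2, 3/10] . pi = 0
  [1/10, 1/5, -9/10, 1/10, 1/10] . pi = 0
  [2/5, 3/10, 1/5, -4/5, 1/10] . pi = 0
  [1, 1, 1, 1, 1] . pi = 1

Solving yields:
  pi_A = 1898/10905
  pi_B = 229/727
  pi_C = 478/3635
  pi_D = 2767/10905
  pi_E = 457/3635

Verification (pi * P):
  1898/10905*1/5 + 229/727*1/5 + 478/3635*1/10 + 2767/10905*1/10 + 457/3635*3/10 = 1898/10905 = pi_A  (ok)
  1898/10905*1/5 + 229/727*1/5 + 478/3635*2/5 + 2767/10905*1/2 + 457/3635*3/10 = 229/727 = pi_B  (ok)
  1898/10905*1/10 + 229/727*1/5 + 478/3635*1/10 + 2767/10905*1/10 + 457/3635*1/10 = 478/3635 = pi_C  (ok)
  1898/10905*2/5 + 229/727*3/10 + 478/3635*1/5 + 2767/10905*1/5 + 457/3635*1/10 = 2767/10905 = pi_D  (ok)
  1898/10905*1/10 + 229/727*1/10 + 478/3635*1/5 + 2767/10905*1/10 + 457/3635*1/5 = 457/3635 = pi_E  (ok)

Answer: 1898/10905 229/727 478/3635 2767/10905 457/3635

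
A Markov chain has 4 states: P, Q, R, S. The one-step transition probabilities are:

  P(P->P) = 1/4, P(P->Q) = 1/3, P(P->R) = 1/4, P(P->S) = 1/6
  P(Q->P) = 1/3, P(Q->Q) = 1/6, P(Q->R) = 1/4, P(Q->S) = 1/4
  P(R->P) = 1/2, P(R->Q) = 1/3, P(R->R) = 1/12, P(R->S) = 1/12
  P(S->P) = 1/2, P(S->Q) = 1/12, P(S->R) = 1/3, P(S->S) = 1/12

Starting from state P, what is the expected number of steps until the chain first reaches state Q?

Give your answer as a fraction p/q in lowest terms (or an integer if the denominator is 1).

Answer: 244/73

Derivation:
Let h_i = expected steps to first reach Q from state i.
Boundary: h_Q = 0.
First-step equations for the other states:
  h_P = 1 + 1/4*h_P + 1/3*h_Q + 1/4*h_R + 1/6*h_S
  h_R = 1 + 1/2*h_P + 1/3*h_Q + 1/12*h_R + 1/12*h_S
  h_S = 1 + 1/2*h_P + 1/12*h_Q + 1/3*h_R + 1/12*h_S

Substituting h_Q = 0 and rearranging gives the linear system (I - Q) h = 1:
  [3/4, -1/4, -1/6] . (h_P, h_R, h_S) = 1
  [-1/2, 11/12, -1/12] . (h_P, h_R, h_S) = 1
  [-1/2, -1/3, 11/12] . (h_P, h_R, h_S) = 1

Solving yields:
  h_P = 244/73
  h_R = 240/73
  h_S = 300/73

Starting state is P, so the expected hitting time is h_P = 244/73.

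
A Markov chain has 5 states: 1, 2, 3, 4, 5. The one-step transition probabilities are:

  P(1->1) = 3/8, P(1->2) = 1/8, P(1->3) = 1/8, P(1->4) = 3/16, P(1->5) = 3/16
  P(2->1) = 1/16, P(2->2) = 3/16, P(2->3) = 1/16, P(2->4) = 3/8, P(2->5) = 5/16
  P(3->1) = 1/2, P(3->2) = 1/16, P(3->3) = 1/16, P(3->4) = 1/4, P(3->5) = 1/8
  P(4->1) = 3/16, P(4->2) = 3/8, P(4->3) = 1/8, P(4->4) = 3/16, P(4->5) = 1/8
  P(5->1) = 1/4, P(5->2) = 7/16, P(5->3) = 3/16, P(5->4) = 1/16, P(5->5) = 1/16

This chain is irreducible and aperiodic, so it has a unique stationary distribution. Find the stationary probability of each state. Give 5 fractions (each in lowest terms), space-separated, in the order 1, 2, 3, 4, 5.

Answer: 2801/11173 8122/33519 3811/33519 7312/33519 1957/11173

Derivation:
The stationary distribution satisfies pi = pi * P, i.e.:
  pi_1 = 3/8*pi_1 + 1/16*pi_2 + 1/2*pi_3 + 3/16*pi_4 + 1/4*pi_5
  pi_2 = 1/8*pi_1 + 3/16*pi_2 + 1/16*pi_3 + 3/8*pi_4 + 7/16*pi_5
  pi_3 = 1/8*pi_1 + 1/16*pi_2 + 1/16*pi_3 + 1/8*pi_4 + 3/16*pi_5
  pi_4 = 3/16*pi_1 + 3/8*pi_2 + 1/4*pi_3 + 3/16*pi_4 + 1/16*pi_5
  pi_5 = 3/16*pi_1 + 5/16*pi_2 + 1/8*pi_3 + 1/8*pi_4 + 1/16*pi_5
with normalization: pi_1 + pi_2 + pi_3 + pi_4 + pi_5 = 1.

Using the first 4 balance equations plus normalization, the linear system A*pi = b is:
  [-5/8, 1/16, 1/2, 3/16, 1/4] . pi = 0
  [1/8, -13/16, 1/16, 3/8, 7/16] . pi = 0
  [1/8, 1/16, -15/16, 1/8, 3/16] . pi = 0
  [3/16, 3/8, 1/4, -13/16, 1/16] . pi = 0
  [1, 1, 1, 1, 1] . pi = 1

Solving yields:
  pi_1 = 2801/11173
  pi_2 = 8122/33519
  pi_3 = 3811/33519
  pi_4 = 7312/33519
  pi_5 = 1957/11173

Verification (pi * P):
  2801/11173*3/8 + 8122/33519*1/16 + 3811/33519*1/2 + 7312/33519*3/16 + 1957/11173*1/4 = 2801/11173 = pi_1  (ok)
  2801/11173*1/8 + 8122/33519*3/16 + 3811/33519*1/16 + 7312/33519*3/8 + 1957/11173*7/16 = 8122/33519 = pi_2  (ok)
  2801/11173*1/8 + 8122/33519*1/16 + 3811/33519*1/16 + 7312/33519*1/8 + 1957/11173*3/16 = 3811/33519 = pi_3  (ok)
  2801/11173*3/16 + 8122/33519*3/8 + 3811/33519*1/4 + 7312/33519*3/16 + 1957/11173*1/16 = 7312/33519 = pi_4  (ok)
  2801/11173*3/16 + 8122/33519*5/16 + 3811/33519*1/8 + 7312/33519*1/8 + 1957/11173*1/16 = 1957/11173 = pi_5  (ok)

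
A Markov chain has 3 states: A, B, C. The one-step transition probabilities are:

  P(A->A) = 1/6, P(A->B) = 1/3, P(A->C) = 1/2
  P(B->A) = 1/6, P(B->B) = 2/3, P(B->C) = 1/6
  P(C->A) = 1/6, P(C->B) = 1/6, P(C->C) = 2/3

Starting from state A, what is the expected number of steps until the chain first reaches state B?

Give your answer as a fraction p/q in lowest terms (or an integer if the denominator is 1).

Answer: 30/7

Derivation:
Let h_i = expected steps to first reach B from state i.
Boundary: h_B = 0.
First-step equations for the other states:
  h_A = 1 + 1/6*h_A + 1/3*h_B + 1/2*h_C
  h_C = 1 + 1/6*h_A + 1/6*h_B + 2/3*h_C

Substituting h_B = 0 and rearranging gives the linear system (I - Q) h = 1:
  [5/6, -1/2] . (h_A, h_C) = 1
  [-1/6, 1/3] . (h_A, h_C) = 1

Solving yields:
  h_A = 30/7
  h_C = 36/7

Starting state is A, so the expected hitting time is h_A = 30/7.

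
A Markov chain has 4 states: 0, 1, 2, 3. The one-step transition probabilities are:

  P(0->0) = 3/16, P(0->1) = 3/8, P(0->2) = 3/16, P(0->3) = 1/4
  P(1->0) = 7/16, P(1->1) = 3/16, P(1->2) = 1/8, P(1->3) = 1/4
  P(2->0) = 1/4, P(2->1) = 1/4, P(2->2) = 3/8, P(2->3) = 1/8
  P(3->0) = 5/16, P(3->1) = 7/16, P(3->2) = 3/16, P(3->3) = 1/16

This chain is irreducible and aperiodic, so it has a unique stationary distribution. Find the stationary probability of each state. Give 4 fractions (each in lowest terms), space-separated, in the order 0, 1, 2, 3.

Answer: 1396/4653 1414/4653 965/4653 878/4653

Derivation:
The stationary distribution satisfies pi = pi * P, i.e.:
  pi_0 = 3/16*pi_0 + 7/16*pi_1 + 1/4*pi_2 + 5/16*pi_3
  pi_1 = 3/8*pi_0 + 3/16*pi_1 + 1/4*pi_2 + 7/16*pi_3
  pi_2 = 3/16*pi_0 + 1/8*pi_1 + 3/8*pi_2 + 3/16*pi_3
  pi_3 = 1/4*pi_0 + 1/4*pi_1 + 1/8*pi_2 + 1/16*pi_3
with normalization: pi_0 + pi_1 + pi_2 + pi_3 = 1.

Using the first 3 balance equations plus normalization, the linear system A*pi = b is:
  [-13/16, 7/16, 1/4, 5/16] . pi = 0
  [3/8, -13/16, 1/4, 7/16] . pi = 0
  [3/16, 1/8, -5/8, 3/16] . pi = 0
  [1, 1, 1, 1] . pi = 1

Solving yields:
  pi_0 = 1396/4653
  pi_1 = 1414/4653
  pi_2 = 965/4653
  pi_3 = 878/4653

Verification (pi * P):
  1396/4653*3/16 + 1414/4653*7/16 + 965/4653*1/4 + 878/4653*5/16 = 1396/4653 = pi_0  (ok)
  1396/4653*3/8 + 1414/4653*3/16 + 965/4653*1/4 + 878/4653*7/16 = 1414/4653 = pi_1  (ok)
  1396/4653*3/16 + 1414/4653*1/8 + 965/4653*3/8 + 878/4653*3/16 = 965/4653 = pi_2  (ok)
  1396/4653*1/4 + 1414/4653*1/4 + 965/4653*1/8 + 878/4653*1/16 = 878/4653 = pi_3  (ok)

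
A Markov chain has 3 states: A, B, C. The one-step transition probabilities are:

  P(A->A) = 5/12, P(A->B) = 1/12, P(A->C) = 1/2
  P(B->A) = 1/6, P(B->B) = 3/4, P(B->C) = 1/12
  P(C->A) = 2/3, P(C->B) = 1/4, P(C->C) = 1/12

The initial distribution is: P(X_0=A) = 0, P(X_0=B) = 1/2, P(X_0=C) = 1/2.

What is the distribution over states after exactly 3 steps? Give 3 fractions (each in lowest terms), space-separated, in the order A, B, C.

Answer: 215/576 119/288 41/192

Derivation:
Propagating the distribution step by step (d_{t+1} = d_t * P):
d_0 = (A=0, B=1/2, C=1/2)
  d_1[A] = 0*5/12 + 1/2*1/6 + 1/2*2/3 = 5/12
  d_1[B] = 0*1/12 + 1/2*3/4 + 1/2*1/4 = 1/2
  d_1[C] = 0*1/2 + 1/2*1/12 + 1/2*1/12 = 1/12
d_1 = (A=5/12, B=1/2, C=1/12)
  d_2[A] = 5/12*5/12 + 1/2*1/6 + 1/12*2/3 = 5/16
  d_2[B] = 5/12*1/12 + 1/2*3/4 + 1/12*1/4 = 31/72
  d_2[C] = 5/12*1/2 + 1/2*1/12 + 1/12*1/12 = 37/144
d_2 = (A=5/16, B=31/72, C=37/144)
  d_3[A] = 5/16*5/12 + 31/72*1/6 + 37/144*2/3 = 215/576
  d_3[B] = 5/16*1/12 + 31/72*3/4 + 37/144*1/4 = 119/288
  d_3[C] = 5/16*1/2 + 31/72*1/12 + 37/144*1/12 = 41/192
d_3 = (A=215/576, B=119/288, C=41/192)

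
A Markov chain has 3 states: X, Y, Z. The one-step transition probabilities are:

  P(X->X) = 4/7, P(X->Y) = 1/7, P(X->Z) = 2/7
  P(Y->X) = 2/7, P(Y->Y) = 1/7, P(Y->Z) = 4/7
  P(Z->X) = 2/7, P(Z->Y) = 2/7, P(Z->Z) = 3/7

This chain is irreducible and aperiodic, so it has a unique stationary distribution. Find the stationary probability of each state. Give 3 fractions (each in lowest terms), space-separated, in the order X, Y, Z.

Answer: 2/5 1/5 2/5

Derivation:
The stationary distribution satisfies pi = pi * P, i.e.:
  pi_X = 4/7*pi_X + 2/7*pi_Y + 2/7*pi_Z
  pi_Y = 1/7*pi_X + 1/7*pi_Y + 2/7*pi_Z
  pi_Z = 2/7*pi_X + 4/7*pi_Y + 3/7*pi_Z
with normalization: pi_X + pi_Y + pi_Z = 1.

Using the first 2 balance equations plus normalization, the linear system A*pi = b is:
  [-3/7, 2/7, 2/7] . pi = 0
  [1/7, -6/7, 2/7] . pi = 0
  [1, 1, 1] . pi = 1

Solving yields:
  pi_X = 2/5
  pi_Y = 1/5
  pi_Z = 2/5

Verification (pi * P):
  2/5*4/7 + 1/5*2/7 + 2/5*2/7 = 2/5 = pi_X  (ok)
  2/5*1/7 + 1/5*1/7 + 2/5*2/7 = 1/5 = pi_Y  (ok)
  2/5*2/7 + 1/5*4/7 + 2/5*3/7 = 2/5 = pi_Z  (ok)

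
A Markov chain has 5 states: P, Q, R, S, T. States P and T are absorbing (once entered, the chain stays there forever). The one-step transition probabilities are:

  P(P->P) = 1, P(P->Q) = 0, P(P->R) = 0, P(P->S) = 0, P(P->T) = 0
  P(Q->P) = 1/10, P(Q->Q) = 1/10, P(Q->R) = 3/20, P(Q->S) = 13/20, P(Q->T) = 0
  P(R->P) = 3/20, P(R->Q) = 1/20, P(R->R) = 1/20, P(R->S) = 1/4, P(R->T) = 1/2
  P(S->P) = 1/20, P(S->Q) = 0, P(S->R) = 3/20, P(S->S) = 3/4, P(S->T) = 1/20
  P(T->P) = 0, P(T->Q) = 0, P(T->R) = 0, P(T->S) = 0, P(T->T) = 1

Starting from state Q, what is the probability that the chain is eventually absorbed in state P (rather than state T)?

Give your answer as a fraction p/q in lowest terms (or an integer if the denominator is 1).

Let a_i = P(absorbed in P | start in state i).
Boundary conditions: a_P = 1, a_T = 0.
For each transient state i, a_i = sum_j P(i->j) * a_j:
  a_Q = 1/10*a_P + 1/10*a_Q + 3/20*a_R + 13/20*a_S + 0*a_T
  a_R = 3/20*a_P + 1/20*a_Q + 1/20*a_R + 1/4*a_S + 1/2*a_T
  a_S = 1/20*a_P + 0*a_Q + 3/20*a_R + 3/4*a_S + 1/20*a_T

Substituting a_P = 1 and a_T = 0, rearrange to (I - Q) a = r where r[i] = P(i -> P):
  [9/10, -3/20, -13/20] . (a_Q, a_R, a_S) = 1/10
  [-1/20, 19/20, -1/4] . (a_Q, a_R, a_S) = 3/20
  [0, -3/20, 1/4] . (a_Q, a_R, a_S) = 1/20

Solving yields:
  a_Q = 292/693
  a_R = 383/1386
  a_S = 169/462

Starting state is Q, so the absorption probability is a_Q = 292/693.

Answer: 292/693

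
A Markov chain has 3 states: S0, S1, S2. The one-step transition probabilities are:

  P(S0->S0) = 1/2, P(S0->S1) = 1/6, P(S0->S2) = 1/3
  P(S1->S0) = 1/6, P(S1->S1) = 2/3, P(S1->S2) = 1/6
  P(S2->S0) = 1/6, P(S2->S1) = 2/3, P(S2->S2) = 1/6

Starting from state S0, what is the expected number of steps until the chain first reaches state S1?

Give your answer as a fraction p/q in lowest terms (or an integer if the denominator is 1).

Let h_i = expected steps to first reach S1 from state i.
Boundary: h_S1 = 0.
First-step equations for the other states:
  h_S0 = 1 + 1/2*h_S0 + 1/6*h_S1 + 1/3*h_S2
  h_S2 = 1 + 1/6*h_S0 + 2/3*h_S1 + 1/6*h_S2

Substituting h_S1 = 0 and rearranging gives the linear system (I - Q) h = 1:
  [1/2, -1/3] . (h_S0, h_S2) = 1
  [-1/6, 5/6] . (h_S0, h_S2) = 1

Solving yields:
  h_S0 = 42/13
  h_S2 = 24/13

Starting state is S0, so the expected hitting time is h_S0 = 42/13.

Answer: 42/13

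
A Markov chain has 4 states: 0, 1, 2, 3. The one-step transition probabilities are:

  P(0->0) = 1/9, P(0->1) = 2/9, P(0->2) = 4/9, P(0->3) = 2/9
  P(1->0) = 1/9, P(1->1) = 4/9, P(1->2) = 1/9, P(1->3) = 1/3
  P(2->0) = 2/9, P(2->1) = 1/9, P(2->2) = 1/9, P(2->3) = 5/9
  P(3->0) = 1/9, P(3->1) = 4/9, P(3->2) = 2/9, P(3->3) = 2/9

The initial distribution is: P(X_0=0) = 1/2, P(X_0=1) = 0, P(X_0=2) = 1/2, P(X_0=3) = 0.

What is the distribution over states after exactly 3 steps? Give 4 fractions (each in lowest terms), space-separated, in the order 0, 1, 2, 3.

Answer: 98/729 250/729 95/486 53/162

Derivation:
Propagating the distribution step by step (d_{t+1} = d_t * P):
d_0 = (0=1/2, 1=0, 2=1/2, 3=0)
  d_1[0] = 1/2*1/9 + 0*1/9 + 1/2*2/9 + 0*1/9 = 1/6
  d_1[1] = 1/2*2/9 + 0*4/9 + 1/2*1/9 + 0*4/9 = 1/6
  d_1[2] = 1/2*4/9 + 0*1/9 + 1/2*1/9 + 0*2/9 = 5/18
  d_1[3] = 1/2*2/9 + 0*1/3 + 1/2*5/9 + 0*2/9 = 7/18
d_1 = (0=1/6, 1=1/6, 2=5/18, 3=7/18)
  d_2[0] = 1/6*1/9 + 1/6*1/9 + 5/18*2/9 + 7/18*1/9 = 23/162
  d_2[1] = 1/6*2/9 + 1/6*4/9 + 5/18*1/9 + 7/18*4/9 = 17/54
  d_2[2] = 1/6*4/9 + 1/6*1/9 + 5/18*1/9 + 7/18*2/9 = 17/81
  d_2[3] = 1/6*2/9 + 1/6*1/3 + 5/18*5/9 + 7/18*2/9 = 1/3
d_2 = (0=23/162, 1=17/54, 2=17/81, 3=1/3)
  d_3[0] = 23/162*1/9 + 17/54*1/9 + 17/81*2/9 + 1/3*1/9 = 98/729
  d_3[1] = 23/162*2/9 + 17/54*4/9 + 17/81*1/9 + 1/3*4/9 = 250/729
  d_3[2] = 23/162*4/9 + 17/54*1/9 + 17/81*1/9 + 1/3*2/9 = 95/486
  d_3[3] = 23/162*2/9 + 17/54*1/3 + 17/81*5/9 + 1/3*2/9 = 53/162
d_3 = (0=98/729, 1=250/729, 2=95/486, 3=53/162)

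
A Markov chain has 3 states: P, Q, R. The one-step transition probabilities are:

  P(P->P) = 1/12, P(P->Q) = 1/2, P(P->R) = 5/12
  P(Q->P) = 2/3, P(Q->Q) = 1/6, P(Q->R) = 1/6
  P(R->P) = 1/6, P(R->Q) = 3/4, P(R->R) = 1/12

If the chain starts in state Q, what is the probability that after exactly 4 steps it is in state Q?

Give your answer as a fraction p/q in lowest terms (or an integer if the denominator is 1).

Answer: 4229/10368

Derivation:
Computing P^4 by repeated multiplication:
P^1 =
  P: [1/12, 1/2, 5/12]
  Q: [2/3, 1/6, 1/6]
  R: [1/6, 3/4, 1/12]
P^2 =
  P: [59/144, 7/16, 11/72]
  Q: [7/36, 35/72, 23/72]
  R: [19/36, 13/48, 29/144]
P^3 =
  P: [607/1728, 113/288, 443/1728]
  Q: [85/216, 361/864, 163/864]
  R: [223/864, 265/576, 487/1728]
P^4 =
  P: [6917/20736, 2995/6912, 2417/10368]
  Q: [1777/5184, 4229/10368, 2585/10368]
  R: [1945/5184, 961/2304, 4307/20736]

(P^4)[Q -> Q] = 4229/10368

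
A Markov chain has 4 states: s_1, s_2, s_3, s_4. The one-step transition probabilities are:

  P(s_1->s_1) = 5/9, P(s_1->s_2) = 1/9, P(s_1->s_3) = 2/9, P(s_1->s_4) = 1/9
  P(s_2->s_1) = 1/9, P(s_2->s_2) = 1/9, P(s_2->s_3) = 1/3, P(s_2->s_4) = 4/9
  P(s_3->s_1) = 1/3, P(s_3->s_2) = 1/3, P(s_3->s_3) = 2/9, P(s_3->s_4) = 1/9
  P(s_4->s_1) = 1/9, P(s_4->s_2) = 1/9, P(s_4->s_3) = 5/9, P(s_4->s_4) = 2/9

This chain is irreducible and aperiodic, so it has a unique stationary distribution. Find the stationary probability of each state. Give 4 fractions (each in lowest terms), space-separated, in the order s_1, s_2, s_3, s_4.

Answer: 99/307 55/307 94/307 59/307

Derivation:
The stationary distribution satisfies pi = pi * P, i.e.:
  pi_s_1 = 5/9*pi_s_1 + 1/9*pi_s_2 + 1/3*pi_s_3 + 1/9*pi_s_4
  pi_s_2 = 1/9*pi_s_1 + 1/9*pi_s_2 + 1/3*pi_s_3 + 1/9*pi_s_4
  pi_s_3 = 2/9*pi_s_1 + 1/3*pi_s_2 + 2/9*pi_s_3 + 5/9*pi_s_4
  pi_s_4 = 1/9*pi_s_1 + 4/9*pi_s_2 + 1/9*pi_s_3 + 2/9*pi_s_4
with normalization: pi_s_1 + pi_s_2 + pi_s_3 + pi_s_4 = 1.

Using the first 3 balance equations plus normalization, the linear system A*pi = b is:
  [-4/9, 1/9, 1/3, 1/9] . pi = 0
  [1/9, -8/9, 1/3, 1/9] . pi = 0
  [2/9, 1/3, -7/9, 5/9] . pi = 0
  [1, 1, 1, 1] . pi = 1

Solving yields:
  pi_s_1 = 99/307
  pi_s_2 = 55/307
  pi_s_3 = 94/307
  pi_s_4 = 59/307

Verification (pi * P):
  99/307*5/9 + 55/307*1/9 + 94/307*1/3 + 59/307*1/9 = 99/307 = pi_s_1  (ok)
  99/307*1/9 + 55/307*1/9 + 94/307*1/3 + 59/307*1/9 = 55/307 = pi_s_2  (ok)
  99/307*2/9 + 55/307*1/3 + 94/307*2/9 + 59/307*5/9 = 94/307 = pi_s_3  (ok)
  99/307*1/9 + 55/307*4/9 + 94/307*1/9 + 59/307*2/9 = 59/307 = pi_s_4  (ok)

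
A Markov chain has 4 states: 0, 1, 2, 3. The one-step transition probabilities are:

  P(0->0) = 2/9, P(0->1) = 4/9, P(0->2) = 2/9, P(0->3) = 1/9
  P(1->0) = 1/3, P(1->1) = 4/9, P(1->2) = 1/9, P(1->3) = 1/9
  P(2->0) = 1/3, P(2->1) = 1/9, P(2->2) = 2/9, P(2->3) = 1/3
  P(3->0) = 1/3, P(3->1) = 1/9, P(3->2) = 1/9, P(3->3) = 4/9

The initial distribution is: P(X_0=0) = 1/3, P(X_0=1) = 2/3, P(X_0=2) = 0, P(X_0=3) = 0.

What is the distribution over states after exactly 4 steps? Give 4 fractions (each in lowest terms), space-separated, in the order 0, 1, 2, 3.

Propagating the distribution step by step (d_{t+1} = d_t * P):
d_0 = (0=1/3, 1=2/3, 2=0, 3=0)
  d_1[0] = 1/3*2/9 + 2/3*1/3 + 0*1/3 + 0*1/3 = 8/27
  d_1[1] = 1/3*4/9 + 2/3*4/9 + 0*1/9 + 0*1/9 = 4/9
  d_1[2] = 1/3*2/9 + 2/3*1/9 + 0*2/9 + 0*1/9 = 4/27
  d_1[3] = 1/3*1/9 + 2/3*1/9 + 0*1/3 + 0*4/9 = 1/9
d_1 = (0=8/27, 1=4/9, 2=4/27, 3=1/9)
  d_2[0] = 8/27*2/9 + 4/9*1/3 + 4/27*1/3 + 1/9*1/3 = 73/243
  d_2[1] = 8/27*4/9 + 4/9*4/9 + 4/27*1/9 + 1/9*1/9 = 29/81
  d_2[2] = 8/27*2/9 + 4/9*1/9 + 4/27*2/9 + 1/9*1/9 = 13/81
  d_2[3] = 8/27*1/9 + 4/9*1/9 + 4/27*1/3 + 1/9*4/9 = 44/243
d_2 = (0=73/243, 1=29/81, 2=13/81, 3=44/243)
  d_3[0] = 73/243*2/9 + 29/81*1/3 + 13/81*1/3 + 44/243*1/3 = 656/2187
  d_3[1] = 73/243*4/9 + 29/81*4/9 + 13/81*1/9 + 44/243*1/9 = 241/729
  d_3[2] = 73/243*2/9 + 29/81*1/9 + 13/81*2/9 + 44/243*1/9 = 355/2187
  d_3[3] = 73/243*1/9 + 29/81*1/9 + 13/81*1/3 + 44/243*4/9 = 151/729
d_3 = (0=656/2187, 1=241/729, 2=355/2187, 3=151/729)
  d_4[0] = 656/2187*2/9 + 241/729*1/3 + 355/2187*1/3 + 151/729*1/3 = 5905/19683
  d_4[1] = 656/2187*4/9 + 241/729*4/9 + 355/2187*1/9 + 151/729*1/9 = 2108/6561
  d_4[2] = 656/2187*2/9 + 241/729*1/9 + 355/2187*2/9 + 151/729*1/9 = 1066/6561
  d_4[3] = 656/2187*1/9 + 241/729*1/9 + 355/2187*1/3 + 151/729*4/9 = 4256/19683
d_4 = (0=5905/19683, 1=2108/6561, 2=1066/6561, 3=4256/19683)

Answer: 5905/19683 2108/6561 1066/6561 4256/19683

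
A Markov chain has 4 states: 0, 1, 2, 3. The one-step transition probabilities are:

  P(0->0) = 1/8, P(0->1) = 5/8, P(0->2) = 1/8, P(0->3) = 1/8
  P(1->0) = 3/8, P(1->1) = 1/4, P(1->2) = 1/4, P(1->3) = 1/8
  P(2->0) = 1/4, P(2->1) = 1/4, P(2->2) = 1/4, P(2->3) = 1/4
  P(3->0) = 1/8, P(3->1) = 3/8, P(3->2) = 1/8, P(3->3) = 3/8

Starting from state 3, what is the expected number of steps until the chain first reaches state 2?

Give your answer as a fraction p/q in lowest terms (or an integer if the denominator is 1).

Let h_i = expected steps to first reach 2 from state i.
Boundary: h_2 = 0.
First-step equations for the other states:
  h_0 = 1 + 1/8*h_0 + 5/8*h_1 + 1/8*h_2 + 1/8*h_3
  h_1 = 1 + 3/8*h_0 + 1/4*h_1 + 1/4*h_2 + 1/8*h_3
  h_3 = 1 + 1/8*h_0 + 3/8*h_1 + 1/8*h_2 + 3/8*h_3

Substituting h_2 = 0 and rearranging gives the linear system (I - Q) h = 1:
  [7/8, -5/8, -1/8] . (h_0, h_1, h_3) = 1
  [-3/8, 3/4, -1/8] . (h_0, h_1, h_3) = 1
  [-1/8, -3/8, 5/8] . (h_0, h_1, h_3) = 1

Solving yields:
  h_0 = 264/47
  h_1 = 240/47
  h_3 = 272/47

Starting state is 3, so the expected hitting time is h_3 = 272/47.

Answer: 272/47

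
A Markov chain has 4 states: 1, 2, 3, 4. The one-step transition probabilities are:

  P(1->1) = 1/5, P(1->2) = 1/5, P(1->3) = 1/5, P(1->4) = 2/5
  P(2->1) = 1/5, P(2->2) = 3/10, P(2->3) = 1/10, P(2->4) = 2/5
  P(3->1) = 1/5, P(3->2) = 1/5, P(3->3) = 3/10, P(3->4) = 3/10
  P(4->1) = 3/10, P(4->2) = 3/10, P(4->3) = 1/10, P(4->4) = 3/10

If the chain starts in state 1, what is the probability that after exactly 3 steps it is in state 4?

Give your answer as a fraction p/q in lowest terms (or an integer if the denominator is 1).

Answer: 7/20

Derivation:
Computing P^3 by repeated multiplication:
P^1 =
  1: [1/5, 1/5, 1/5, 2/5]
  2: [1/5, 3/10, 1/10, 2/5]
  3: [1/5, 1/5, 3/10, 3/10]
  4: [3/10, 3/10, 1/10, 3/10]
P^2 =
  1: [6/25, 13/50, 4/25, 17/50]
  2: [6/25, 27/100, 7/50, 7/20]
  3: [23/100, 1/4, 9/50, 17/50]
  4: [23/100, 13/50, 3/20, 9/25]
P^3 =
  1: [117/500, 13/50, 39/250, 7/20]
  2: [47/200, 131/500, 19/125, 351/1000]
  3: [117/500, 259/1000, 159/1000, 87/250]
  4: [59/250, 131/500, 153/1000, 349/1000]

(P^3)[1 -> 4] = 7/20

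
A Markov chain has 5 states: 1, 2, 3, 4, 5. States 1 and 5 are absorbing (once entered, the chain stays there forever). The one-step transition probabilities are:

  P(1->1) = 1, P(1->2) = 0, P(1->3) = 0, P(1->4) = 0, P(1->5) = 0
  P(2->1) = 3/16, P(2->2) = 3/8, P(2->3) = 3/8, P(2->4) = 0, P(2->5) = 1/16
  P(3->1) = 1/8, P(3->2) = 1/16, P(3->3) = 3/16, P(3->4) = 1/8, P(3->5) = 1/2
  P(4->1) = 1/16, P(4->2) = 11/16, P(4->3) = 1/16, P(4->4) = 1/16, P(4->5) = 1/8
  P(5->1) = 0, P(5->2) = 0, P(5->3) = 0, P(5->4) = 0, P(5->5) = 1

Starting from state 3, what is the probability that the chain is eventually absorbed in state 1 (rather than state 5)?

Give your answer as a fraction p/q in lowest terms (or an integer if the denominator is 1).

Answer: 431/1708

Derivation:
Let a_i = P(absorbed in 1 | start in state i).
Boundary conditions: a_1 = 1, a_5 = 0.
For each transient state i, a_i = sum_j P(i->j) * a_j:
  a_2 = 3/16*a_1 + 3/8*a_2 + 3/8*a_3 + 0*a_4 + 1/16*a_5
  a_3 = 1/8*a_1 + 1/16*a_2 + 3/16*a_3 + 1/8*a_4 + 1/2*a_5
  a_4 = 1/16*a_1 + 11/16*a_2 + 1/16*a_3 + 1/16*a_4 + 1/8*a_5

Substituting a_1 = 1 and a_5 = 0, rearrange to (I - Q) a = r where r[i] = P(i -> 1):
  [5/8, -3/8, 0] . (a_2, a_3, a_4) = 3/16
  [-1/16, 13/16, -1/8] . (a_2, a_3, a_4) = 1/8
  [-11/16, -1/16, 15/16] . (a_2, a_3, a_4) = 1/16

Solving yields:
  a_2 = 771/1708
  a_3 = 431/1708
  a_4 = 177/427

Starting state is 3, so the absorption probability is a_3 = 431/1708.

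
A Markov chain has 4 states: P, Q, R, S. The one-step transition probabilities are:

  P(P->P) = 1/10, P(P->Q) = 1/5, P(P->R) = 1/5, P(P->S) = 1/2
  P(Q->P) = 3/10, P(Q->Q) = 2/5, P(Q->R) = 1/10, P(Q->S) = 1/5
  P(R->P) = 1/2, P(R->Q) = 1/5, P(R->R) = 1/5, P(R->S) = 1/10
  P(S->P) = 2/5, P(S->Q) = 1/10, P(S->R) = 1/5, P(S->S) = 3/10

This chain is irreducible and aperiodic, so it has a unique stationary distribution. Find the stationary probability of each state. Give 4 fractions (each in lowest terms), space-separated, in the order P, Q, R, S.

The stationary distribution satisfies pi = pi * P, i.e.:
  pi_P = 1/10*pi_P + 3/10*pi_Q + 1/2*pi_R + 2/5*pi_S
  pi_Q = 1/5*pi_P + 2/5*pi_Q + 1/5*pi_R + 1/10*pi_S
  pi_R = 1/5*pi_P + 1/10*pi_Q + 1/5*pi_R + 1/5*pi_S
  pi_S = 1/2*pi_P + 1/5*pi_Q + 1/10*pi_R + 3/10*pi_S
with normalization: pi_P + pi_Q + pi_R + pi_S = 1.

Using the first 3 balance equations plus normalization, the linear system A*pi = b is:
  [-9/10, 3/10, 1/2, 2/5] . pi = 0
  [1/5, -3/5, 1/5, 1/10] . pi = 0
  [1/5, 1/10, -4/5, 1/5] . pi = 0
  [1, 1, 1, 1] . pi = 1

Solving yields:
  pi_P = 285/934
  pi_Q = 99/467
  pi_R = 167/934
  pi_S = 142/467

Verification (pi * P):
  285/934*1/10 + 99/467*3/10 + 167/934*1/2 + 142/467*2/5 = 285/934 = pi_P  (ok)
  285/934*1/5 + 99/467*2/5 + 167/934*1/5 + 142/467*1/10 = 99/467 = pi_Q  (ok)
  285/934*1/5 + 99/467*1/10 + 167/934*1/5 + 142/467*1/5 = 167/934 = pi_R  (ok)
  285/934*1/2 + 99/467*1/5 + 167/934*1/10 + 142/467*3/10 = 142/467 = pi_S  (ok)

Answer: 285/934 99/467 167/934 142/467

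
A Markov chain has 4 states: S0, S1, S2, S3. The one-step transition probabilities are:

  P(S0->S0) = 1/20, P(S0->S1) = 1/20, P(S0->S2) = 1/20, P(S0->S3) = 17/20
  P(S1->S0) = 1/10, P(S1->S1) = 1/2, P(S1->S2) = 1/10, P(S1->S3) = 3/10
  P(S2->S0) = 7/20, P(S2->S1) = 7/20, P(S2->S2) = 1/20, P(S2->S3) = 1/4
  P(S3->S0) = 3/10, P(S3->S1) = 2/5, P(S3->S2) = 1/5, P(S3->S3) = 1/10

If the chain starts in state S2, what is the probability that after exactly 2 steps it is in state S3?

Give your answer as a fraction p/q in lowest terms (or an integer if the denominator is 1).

Answer: 11/25

Derivation:
Computing P^2 by repeated multiplication:
P^1 =
  S0: [1/20, 1/20, 1/20, 17/20]
  S1: [1/10, 1/2, 1/10, 3/10]
  S2: [7/20, 7/20, 1/20, 1/4]
  S3: [3/10, 2/5, 1/5, 1/10]
P^2 =
  S0: [7/25, 77/200, 9/50, 31/200]
  S1: [9/50, 41/100, 3/25, 29/100]
  S2: [29/200, 31/100, 21/200, 11/25]
  S3: [31/200, 13/40, 17/200, 87/200]

(P^2)[S2 -> S3] = 11/25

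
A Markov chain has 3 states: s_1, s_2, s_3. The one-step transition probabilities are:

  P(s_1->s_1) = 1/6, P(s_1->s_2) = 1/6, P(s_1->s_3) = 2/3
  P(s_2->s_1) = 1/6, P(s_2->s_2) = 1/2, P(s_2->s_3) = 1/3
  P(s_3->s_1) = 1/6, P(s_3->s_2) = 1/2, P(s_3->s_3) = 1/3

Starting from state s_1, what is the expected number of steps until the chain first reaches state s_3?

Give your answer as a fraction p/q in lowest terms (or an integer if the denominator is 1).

Answer: 12/7

Derivation:
Let h_i = expected steps to first reach s_3 from state i.
Boundary: h_s_3 = 0.
First-step equations for the other states:
  h_s_1 = 1 + 1/6*h_s_1 + 1/6*h_s_2 + 2/3*h_s_3
  h_s_2 = 1 + 1/6*h_s_1 + 1/2*h_s_2 + 1/3*h_s_3

Substituting h_s_3 = 0 and rearranging gives the linear system (I - Q) h = 1:
  [5/6, -1/6] . (h_s_1, h_s_2) = 1
  [-1/6, 1/2] . (h_s_1, h_s_2) = 1

Solving yields:
  h_s_1 = 12/7
  h_s_2 = 18/7

Starting state is s_1, so the expected hitting time is h_s_1 = 12/7.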